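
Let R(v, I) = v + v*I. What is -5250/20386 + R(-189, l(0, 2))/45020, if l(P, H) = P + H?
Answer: -123956931/458888860 ≈ -0.27012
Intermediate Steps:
l(P, H) = H + P
R(v, I) = v + I*v
-5250/20386 + R(-189, l(0, 2))/45020 = -5250/20386 - 189*(1 + (2 + 0))/45020 = -5250*1/20386 - 189*(1 + 2)*(1/45020) = -2625/10193 - 189*3*(1/45020) = -2625/10193 - 567*1/45020 = -2625/10193 - 567/45020 = -123956931/458888860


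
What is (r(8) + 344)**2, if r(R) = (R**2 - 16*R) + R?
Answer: 82944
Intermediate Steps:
r(R) = R**2 - 15*R
(r(8) + 344)**2 = (8*(-15 + 8) + 344)**2 = (8*(-7) + 344)**2 = (-56 + 344)**2 = 288**2 = 82944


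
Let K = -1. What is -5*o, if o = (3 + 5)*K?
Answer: 40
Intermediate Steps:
o = -8 (o = (3 + 5)*(-1) = 8*(-1) = -8)
-5*o = -5*(-8) = 40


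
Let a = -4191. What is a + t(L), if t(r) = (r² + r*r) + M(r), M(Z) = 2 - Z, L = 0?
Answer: -4189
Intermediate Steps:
t(r) = 2 - r + 2*r² (t(r) = (r² + r*r) + (2 - r) = (r² + r²) + (2 - r) = 2*r² + (2 - r) = 2 - r + 2*r²)
a + t(L) = -4191 + (2 - 1*0 + 2*0²) = -4191 + (2 + 0 + 2*0) = -4191 + (2 + 0 + 0) = -4191 + 2 = -4189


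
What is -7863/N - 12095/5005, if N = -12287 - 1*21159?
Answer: -10433573/4782778 ≈ -2.1815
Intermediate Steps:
N = -33446 (N = -12287 - 21159 = -33446)
-7863/N - 12095/5005 = -7863/(-33446) - 12095/5005 = -7863*(-1/33446) - 12095*1/5005 = 7863/33446 - 2419/1001 = -10433573/4782778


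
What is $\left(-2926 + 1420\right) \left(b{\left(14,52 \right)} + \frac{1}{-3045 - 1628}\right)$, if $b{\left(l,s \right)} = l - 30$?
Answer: $\frac{112602114}{4673} \approx 24096.0$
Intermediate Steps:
$b{\left(l,s \right)} = -30 + l$ ($b{\left(l,s \right)} = l - 30 = -30 + l$)
$\left(-2926 + 1420\right) \left(b{\left(14,52 \right)} + \frac{1}{-3045 - 1628}\right) = \left(-2926 + 1420\right) \left(\left(-30 + 14\right) + \frac{1}{-3045 - 1628}\right) = - 1506 \left(-16 + \frac{1}{-4673}\right) = - 1506 \left(-16 - \frac{1}{4673}\right) = \left(-1506\right) \left(- \frac{74769}{4673}\right) = \frac{112602114}{4673}$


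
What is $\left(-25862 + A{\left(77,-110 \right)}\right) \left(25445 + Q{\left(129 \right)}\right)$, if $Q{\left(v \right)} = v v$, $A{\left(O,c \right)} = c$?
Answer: $-1093057592$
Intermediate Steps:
$Q{\left(v \right)} = v^{2}$
$\left(-25862 + A{\left(77,-110 \right)}\right) \left(25445 + Q{\left(129 \right)}\right) = \left(-25862 - 110\right) \left(25445 + 129^{2}\right) = - 25972 \left(25445 + 16641\right) = \left(-25972\right) 42086 = -1093057592$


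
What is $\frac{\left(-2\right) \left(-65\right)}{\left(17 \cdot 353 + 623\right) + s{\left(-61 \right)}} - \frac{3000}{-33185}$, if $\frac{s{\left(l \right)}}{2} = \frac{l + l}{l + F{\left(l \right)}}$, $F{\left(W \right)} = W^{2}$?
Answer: $\frac{5581350}{50726591} \approx 0.11003$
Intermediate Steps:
$s{\left(l \right)} = \frac{4 l}{l + l^{2}}$ ($s{\left(l \right)} = 2 \frac{l + l}{l + l^{2}} = 2 \frac{2 l}{l + l^{2}} = \frac{4 l}{l + l^{2}}$)
$\frac{\left(-2\right) \left(-65\right)}{\left(17 \cdot 353 + 623\right) + s{\left(-61 \right)}} - \frac{3000}{-33185} = \frac{\left(-2\right) \left(-65\right)}{\left(17 \cdot 353 + 623\right) + \frac{4}{1 - 61}} - \frac{3000}{-33185} = \frac{130}{\left(6001 + 623\right) + \frac{4}{-60}} - - \frac{600}{6637} = \frac{130}{6624 + 4 \left(- \frac{1}{60}\right)} + \frac{600}{6637} = \frac{130}{6624 - \frac{1}{15}} + \frac{600}{6637} = \frac{130}{\frac{99359}{15}} + \frac{600}{6637} = 130 \cdot \frac{15}{99359} + \frac{600}{6637} = \frac{150}{7643} + \frac{600}{6637} = \frac{5581350}{50726591}$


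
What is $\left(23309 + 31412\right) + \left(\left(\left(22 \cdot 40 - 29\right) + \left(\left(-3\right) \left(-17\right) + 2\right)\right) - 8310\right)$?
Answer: $47315$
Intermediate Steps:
$\left(23309 + 31412\right) + \left(\left(\left(22 \cdot 40 - 29\right) + \left(\left(-3\right) \left(-17\right) + 2\right)\right) - 8310\right) = 54721 + \left(\left(\left(880 - 29\right) + \left(51 + 2\right)\right) - 8310\right) = 54721 + \left(\left(851 + 53\right) - 8310\right) = 54721 + \left(904 - 8310\right) = 54721 - 7406 = 47315$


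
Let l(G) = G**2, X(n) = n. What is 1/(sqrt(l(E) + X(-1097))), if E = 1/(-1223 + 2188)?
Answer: -965*I*sqrt(63847114)/255388456 ≈ -0.030192*I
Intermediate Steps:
E = 1/965 ≈ 0.0010363
1/(sqrt(l(E) + X(-1097))) = 1/(sqrt((1/965)**2 - 1097)) = 1/(sqrt(1/931225 - 1097)) = 1/(sqrt(-1021553824/931225)) = 1/(4*I*sqrt(63847114)/965) = -965*I*sqrt(63847114)/255388456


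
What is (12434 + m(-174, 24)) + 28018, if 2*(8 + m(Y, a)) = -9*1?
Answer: 80879/2 ≈ 40440.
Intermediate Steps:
m(Y, a) = -25/2 (m(Y, a) = -8 + (-9*1)/2 = -8 + (½)*(-9) = -8 - 9/2 = -25/2)
(12434 + m(-174, 24)) + 28018 = (12434 - 25/2) + 28018 = 24843/2 + 28018 = 80879/2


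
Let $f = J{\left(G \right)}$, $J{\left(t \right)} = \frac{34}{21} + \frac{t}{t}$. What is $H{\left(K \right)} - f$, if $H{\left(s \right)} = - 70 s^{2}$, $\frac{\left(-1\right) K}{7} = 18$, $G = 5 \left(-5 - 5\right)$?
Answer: $- \frac{23337775}{21} \approx -1.1113 \cdot 10^{6}$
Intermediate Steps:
$G = -50$ ($G = 5 \left(-10\right) = -50$)
$K = -126$ ($K = \left(-7\right) 18 = -126$)
$J{\left(t \right)} = \frac{55}{21}$ ($J{\left(t \right)} = 34 \cdot \frac{1}{21} + 1 = \frac{34}{21} + 1 = \frac{55}{21}$)
$f = \frac{55}{21} \approx 2.619$
$H{\left(K \right)} - f = - 70 \left(-126\right)^{2} - \frac{55}{21} = \left(-70\right) 15876 - \frac{55}{21} = -1111320 - \frac{55}{21} = - \frac{23337775}{21}$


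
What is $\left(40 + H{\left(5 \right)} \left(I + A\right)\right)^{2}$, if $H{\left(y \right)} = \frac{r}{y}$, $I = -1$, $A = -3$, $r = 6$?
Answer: $\frac{30976}{25} \approx 1239.0$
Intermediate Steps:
$H{\left(y \right)} = \frac{6}{y}$
$\left(40 + H{\left(5 \right)} \left(I + A\right)\right)^{2} = \left(40 + \frac{6}{5} \left(-1 - 3\right)\right)^{2} = \left(40 + 6 \cdot \frac{1}{5} \left(-4\right)\right)^{2} = \left(40 + \frac{6}{5} \left(-4\right)\right)^{2} = \left(40 - \frac{24}{5}\right)^{2} = \left(\frac{176}{5}\right)^{2} = \frac{30976}{25}$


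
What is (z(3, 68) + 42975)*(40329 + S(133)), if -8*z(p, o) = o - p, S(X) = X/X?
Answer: 6931416275/4 ≈ 1.7329e+9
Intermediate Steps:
S(X) = 1
z(p, o) = -o/8 + p/8 (z(p, o) = -(o - p)/8 = -o/8 + p/8)
(z(3, 68) + 42975)*(40329 + S(133)) = ((-1/8*68 + (1/8)*3) + 42975)*(40329 + 1) = ((-17/2 + 3/8) + 42975)*40330 = (-65/8 + 42975)*40330 = (343735/8)*40330 = 6931416275/4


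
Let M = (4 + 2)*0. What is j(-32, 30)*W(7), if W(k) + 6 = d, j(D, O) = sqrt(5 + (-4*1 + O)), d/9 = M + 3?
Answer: 21*sqrt(31) ≈ 116.92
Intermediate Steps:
M = 0 (M = 6*0 = 0)
d = 27 (d = 9*(0 + 3) = 9*3 = 27)
j(D, O) = sqrt(1 + O) (j(D, O) = sqrt(5 + (-4 + O)) = sqrt(1 + O))
W(k) = 21 (W(k) = -6 + 27 = 21)
j(-32, 30)*W(7) = sqrt(1 + 30)*21 = sqrt(31)*21 = 21*sqrt(31)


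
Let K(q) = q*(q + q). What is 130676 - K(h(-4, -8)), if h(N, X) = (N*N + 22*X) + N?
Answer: 76884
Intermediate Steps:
h(N, X) = N + N² + 22*X (h(N, X) = (N² + 22*X) + N = N + N² + 22*X)
K(q) = 2*q² (K(q) = q*(2*q) = 2*q²)
130676 - K(h(-4, -8)) = 130676 - 2*(-4 + (-4)² + 22*(-8))² = 130676 - 2*(-4 + 16 - 176)² = 130676 - 2*(-164)² = 130676 - 2*26896 = 130676 - 1*53792 = 130676 - 53792 = 76884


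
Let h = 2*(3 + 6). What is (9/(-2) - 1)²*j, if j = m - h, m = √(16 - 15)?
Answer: -2057/4 ≈ -514.25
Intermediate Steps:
m = 1 (m = √1 = 1)
h = 18 (h = 2*9 = 18)
j = -17 (j = 1 - 1*18 = 1 - 18 = -17)
(9/(-2) - 1)²*j = (9/(-2) - 1)²*(-17) = (9*(-½) - 1)²*(-17) = (-9/2 - 1)²*(-17) = (-11/2)²*(-17) = (121/4)*(-17) = -2057/4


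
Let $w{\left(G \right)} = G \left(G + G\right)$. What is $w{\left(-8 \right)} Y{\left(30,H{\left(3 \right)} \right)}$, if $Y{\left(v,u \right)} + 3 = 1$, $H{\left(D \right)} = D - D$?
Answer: $-256$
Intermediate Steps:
$H{\left(D \right)} = 0$
$w{\left(G \right)} = 2 G^{2}$ ($w{\left(G \right)} = G 2 G = 2 G^{2}$)
$Y{\left(v,u \right)} = -2$ ($Y{\left(v,u \right)} = -3 + 1 = -2$)
$w{\left(-8 \right)} Y{\left(30,H{\left(3 \right)} \right)} = 2 \left(-8\right)^{2} \left(-2\right) = 2 \cdot 64 \left(-2\right) = 128 \left(-2\right) = -256$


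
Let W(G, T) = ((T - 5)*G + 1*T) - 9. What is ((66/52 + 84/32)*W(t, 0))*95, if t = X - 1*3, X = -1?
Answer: 423225/104 ≈ 4069.5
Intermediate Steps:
t = -4 (t = -1 - 1*3 = -1 - 3 = -4)
W(G, T) = -9 + T + G*(-5 + T) (W(G, T) = ((-5 + T)*G + T) - 9 = (G*(-5 + T) + T) - 9 = (T + G*(-5 + T)) - 9 = -9 + T + G*(-5 + T))
((66/52 + 84/32)*W(t, 0))*95 = ((66/52 + 84/32)*(-9 + 0 - 5*(-4) - 4*0))*95 = ((66*(1/52) + 84*(1/32))*(-9 + 0 + 20 + 0))*95 = ((33/26 + 21/8)*11)*95 = ((405/104)*11)*95 = (4455/104)*95 = 423225/104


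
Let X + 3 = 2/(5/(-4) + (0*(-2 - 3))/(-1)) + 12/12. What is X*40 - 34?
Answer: -178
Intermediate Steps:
X = -18/5 (X = -3 + (2/(5/(-4) + (0*(-2 - 3))/(-1)) + 12/12) = -3 + (2/(5*(-1/4) + (0*(-5))*(-1)) + 12*(1/12)) = -3 + (2/(-5/4 + 0*(-1)) + 1) = -3 + (2/(-5/4 + 0) + 1) = -3 + (2/(-5/4) + 1) = -3 + (2*(-4/5) + 1) = -3 + (-8/5 + 1) = -3 - 3/5 = -18/5 ≈ -3.6000)
X*40 - 34 = -18/5*40 - 34 = -144 - 34 = -178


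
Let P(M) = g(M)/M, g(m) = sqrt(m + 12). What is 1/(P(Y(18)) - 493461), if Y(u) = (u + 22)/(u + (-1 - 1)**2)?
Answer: -24673050/12175187925841 - 5*sqrt(418)/12175187925841 ≈ -2.0265e-6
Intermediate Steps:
g(m) = sqrt(12 + m)
Y(u) = (22 + u)/(4 + u) (Y(u) = (22 + u)/(u + (-2)**2) = (22 + u)/(u + 4) = (22 + u)/(4 + u))
P(M) = sqrt(12 + M)/M
1/(P(Y(18)) - 493461) = 1/(sqrt(12 + (22 + 18)/(4 + 18))/(((22 + 18)/(4 + 18))) - 493461) = 1/(sqrt(12 + 40/22)/((40/22)) - 493461) = 1/(sqrt(12 + (1/22)*40)/(((1/22)*40)) - 493461) = 1/(sqrt(12 + 20/11)/(20/11) - 493461) = 1/(11*sqrt(152/11)/20 - 493461) = 1/(11*(2*sqrt(418)/11)/20 - 493461) = 1/(sqrt(418)/10 - 493461) = 1/(-493461 + sqrt(418)/10)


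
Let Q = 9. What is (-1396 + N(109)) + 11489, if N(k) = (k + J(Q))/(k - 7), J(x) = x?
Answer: 514802/51 ≈ 10094.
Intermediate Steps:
N(k) = (9 + k)/(-7 + k) (N(k) = (k + 9)/(k - 7) = (9 + k)/(-7 + k))
(-1396 + N(109)) + 11489 = (-1396 + (9 + 109)/(-7 + 109)) + 11489 = (-1396 + 118/102) + 11489 = (-1396 + (1/102)*118) + 11489 = (-1396 + 59/51) + 11489 = -71137/51 + 11489 = 514802/51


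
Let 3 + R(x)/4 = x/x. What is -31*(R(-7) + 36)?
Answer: -868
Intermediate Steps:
R(x) = -8 (R(x) = -12 + 4*(x/x) = -12 + 4*1 = -12 + 4 = -8)
-31*(R(-7) + 36) = -31*(-8 + 36) = -31*28 = -868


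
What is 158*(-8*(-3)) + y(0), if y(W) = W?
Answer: 3792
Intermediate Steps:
158*(-8*(-3)) + y(0) = 158*(-8*(-3)) + 0 = 158*24 + 0 = 3792 + 0 = 3792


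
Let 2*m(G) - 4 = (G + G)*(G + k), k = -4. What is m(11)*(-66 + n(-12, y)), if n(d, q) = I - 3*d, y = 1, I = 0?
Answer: -2370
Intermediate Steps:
n(d, q) = -3*d (n(d, q) = 0 - 3*d = -3*d)
m(G) = 2 + G*(-4 + G) (m(G) = 2 + ((G + G)*(G - 4))/2 = 2 + ((2*G)*(-4 + G))/2 = 2 + (2*G*(-4 + G))/2 = 2 + G*(-4 + G))
m(11)*(-66 + n(-12, y)) = (2 + 11² - 4*11)*(-66 - 3*(-12)) = (2 + 121 - 44)*(-66 + 36) = 79*(-30) = -2370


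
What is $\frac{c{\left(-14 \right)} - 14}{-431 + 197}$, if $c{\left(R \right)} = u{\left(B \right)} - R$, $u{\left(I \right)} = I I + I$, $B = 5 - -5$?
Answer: $- \frac{55}{117} \approx -0.47009$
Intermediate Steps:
$B = 10$ ($B = 5 + 5 = 10$)
$u{\left(I \right)} = I + I^{2}$ ($u{\left(I \right)} = I^{2} + I = I + I^{2}$)
$c{\left(R \right)} = 110 - R$ ($c{\left(R \right)} = 10 \left(1 + 10\right) - R = 10 \cdot 11 - R = 110 - R$)
$\frac{c{\left(-14 \right)} - 14}{-431 + 197} = \frac{\left(110 - -14\right) - 14}{-431 + 197} = \frac{\left(110 + 14\right) - 14}{-234} = \left(124 - 14\right) \left(- \frac{1}{234}\right) = 110 \left(- \frac{1}{234}\right) = - \frac{55}{117}$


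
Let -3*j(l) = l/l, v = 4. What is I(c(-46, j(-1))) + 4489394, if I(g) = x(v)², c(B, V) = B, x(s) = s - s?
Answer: 4489394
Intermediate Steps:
x(s) = 0
j(l) = -⅓ (j(l) = -l/(3*l) = -⅓*1 = -⅓)
I(g) = 0 (I(g) = 0² = 0)
I(c(-46, j(-1))) + 4489394 = 0 + 4489394 = 4489394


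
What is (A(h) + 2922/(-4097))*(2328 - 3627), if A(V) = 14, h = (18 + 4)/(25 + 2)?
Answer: -70712364/4097 ≈ -17260.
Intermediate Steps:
h = 22/27 ≈ 0.81481
(A(h) + 2922/(-4097))*(2328 - 3627) = (14 + 2922/(-4097))*(2328 - 3627) = (14 + 2922*(-1/4097))*(-1299) = (14 - 2922/4097)*(-1299) = (54436/4097)*(-1299) = -70712364/4097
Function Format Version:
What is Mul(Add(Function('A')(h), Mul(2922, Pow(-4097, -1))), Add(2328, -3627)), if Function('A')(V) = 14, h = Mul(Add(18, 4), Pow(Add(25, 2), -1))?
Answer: Rational(-70712364, 4097) ≈ -17260.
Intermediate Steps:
h = Rational(22, 27) (h = Mul(22, Pow(27, -1)) = Mul(22, Rational(1, 27)) = Rational(22, 27) ≈ 0.81481)
Mul(Add(Function('A')(h), Mul(2922, Pow(-4097, -1))), Add(2328, -3627)) = Mul(Add(14, Mul(2922, Pow(-4097, -1))), Add(2328, -3627)) = Mul(Add(14, Mul(2922, Rational(-1, 4097))), -1299) = Mul(Add(14, Rational(-2922, 4097)), -1299) = Mul(Rational(54436, 4097), -1299) = Rational(-70712364, 4097)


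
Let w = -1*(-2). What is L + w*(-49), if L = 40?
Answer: -58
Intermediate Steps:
w = 2
L + w*(-49) = 40 + 2*(-49) = 40 - 98 = -58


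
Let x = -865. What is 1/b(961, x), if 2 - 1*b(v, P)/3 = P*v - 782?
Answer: 1/2496147 ≈ 4.0062e-7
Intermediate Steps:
b(v, P) = 2352 - 3*P*v (b(v, P) = 6 - 3*(P*v - 782) = 6 - 3*(-782 + P*v) = 6 + (2346 - 3*P*v) = 2352 - 3*P*v)
1/b(961, x) = 1/(2352 - 3*(-865)*961) = 1/(2352 + 2493795) = 1/2496147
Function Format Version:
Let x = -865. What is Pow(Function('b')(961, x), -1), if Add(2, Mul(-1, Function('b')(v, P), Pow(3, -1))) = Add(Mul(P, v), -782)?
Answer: Rational(1, 2496147) ≈ 4.0062e-7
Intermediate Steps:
Function('b')(v, P) = Add(2352, Mul(-3, P, v)) (Function('b')(v, P) = Add(6, Mul(-3, Add(Mul(P, v), -782))) = Add(6, Mul(-3, Add(-782, Mul(P, v)))) = Add(6, Add(2346, Mul(-3, P, v))) = Add(2352, Mul(-3, P, v)))
Pow(Function('b')(961, x), -1) = Pow(Add(2352, Mul(-3, -865, 961)), -1) = Pow(Add(2352, 2493795), -1) = Pow(2496147, -1) = Rational(1, 2496147)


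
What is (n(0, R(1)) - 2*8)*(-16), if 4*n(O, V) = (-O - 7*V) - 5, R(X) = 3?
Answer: 360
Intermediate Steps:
n(O, V) = -5/4 - 7*V/4 - O/4 (n(O, V) = ((-O - 7*V) - 5)/4 = (-5 - O - 7*V)/4 = -5/4 - 7*V/4 - O/4)
(n(0, R(1)) - 2*8)*(-16) = ((-5/4 - 7/4*3 - 1/4*0) - 2*8)*(-16) = ((-5/4 - 21/4 + 0) - 16)*(-16) = (-13/2 - 16)*(-16) = -45/2*(-16) = 360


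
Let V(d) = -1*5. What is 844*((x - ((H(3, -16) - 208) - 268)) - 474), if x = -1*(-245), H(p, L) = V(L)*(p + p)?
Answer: 233788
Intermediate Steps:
V(d) = -5
H(p, L) = -10*p (H(p, L) = -5*(p + p) = -10*p)
x = 245
844*((x - ((H(3, -16) - 208) - 268)) - 474) = 844*((245 - ((-10*3 - 208) - 268)) - 474) = 844*((245 - ((-30 - 208) - 268)) - 474) = 844*((245 - (-238 - 268)) - 474) = 844*((245 - 1*(-506)) - 474) = 844*((245 + 506) - 474) = 844*(751 - 474) = 844*277 = 233788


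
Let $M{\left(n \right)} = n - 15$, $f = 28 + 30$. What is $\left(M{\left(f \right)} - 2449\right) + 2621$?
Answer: $215$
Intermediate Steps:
$f = 58$
$M{\left(n \right)} = -15 + n$
$\left(M{\left(f \right)} - 2449\right) + 2621 = \left(\left(-15 + 58\right) - 2449\right) + 2621 = \left(43 - 2449\right) + 2621 = -2406 + 2621 = 215$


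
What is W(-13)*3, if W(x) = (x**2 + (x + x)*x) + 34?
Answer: 1623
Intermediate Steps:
W(x) = 34 + 3*x**2 (W(x) = (x**2 + (2*x)*x) + 34 = (x**2 + 2*x**2) + 34 = 3*x**2 + 34 = 34 + 3*x**2)
W(-13)*3 = (34 + 3*(-13)**2)*3 = (34 + 3*169)*3 = (34 + 507)*3 = 541*3 = 1623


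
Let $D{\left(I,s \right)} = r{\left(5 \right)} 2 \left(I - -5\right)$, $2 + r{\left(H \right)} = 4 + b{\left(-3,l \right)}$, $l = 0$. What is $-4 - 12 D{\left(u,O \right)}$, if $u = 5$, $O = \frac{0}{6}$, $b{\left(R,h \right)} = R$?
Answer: $236$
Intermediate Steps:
$O = 0$ ($O = 0 \cdot \frac{1}{6} = 0$)
$r{\left(H \right)} = -1$ ($r{\left(H \right)} = -2 + \left(4 - 3\right) = -2 + 1 = -1$)
$D{\left(I,s \right)} = -10 - 2 I$ ($D{\left(I,s \right)} = \left(-1\right) 2 \left(I - -5\right) = - 2 \left(I + 5\right) = - 2 \left(5 + I\right) = -10 - 2 I$)
$-4 - 12 D{\left(u,O \right)} = -4 - 12 \left(-10 - 10\right) = -4 - -240 = -4 + 240 = 236$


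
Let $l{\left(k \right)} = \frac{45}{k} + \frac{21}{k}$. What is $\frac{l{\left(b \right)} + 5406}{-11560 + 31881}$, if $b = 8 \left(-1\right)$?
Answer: $\frac{21591}{81284} \approx 0.26562$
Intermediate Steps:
$b = -8$
$l{\left(k \right)} = \frac{66}{k}$
$\frac{l{\left(b \right)} + 5406}{-11560 + 31881} = \frac{\frac{66}{-8} + 5406}{-11560 + 31881} = \frac{66 \left(- \frac{1}{8}\right) + 5406}{20321} = \left(- \frac{33}{4} + 5406\right) \frac{1}{20321} = \frac{21591}{4} \cdot \frac{1}{20321} = \frac{21591}{81284}$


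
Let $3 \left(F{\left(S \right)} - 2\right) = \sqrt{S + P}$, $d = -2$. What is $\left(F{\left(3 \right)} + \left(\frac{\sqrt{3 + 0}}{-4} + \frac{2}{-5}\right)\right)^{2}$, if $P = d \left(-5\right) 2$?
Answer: $\frac{\left(96 - 15 \sqrt{3} + 20 \sqrt{23}\right)^{2}}{3600} \approx 7.6485$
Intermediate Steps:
$P = 20$ ($P = \left(-2\right) \left(-5\right) 2 = 10 \cdot 2 = 20$)
$F{\left(S \right)} = 2 + \frac{\sqrt{20 + S}}{3}$ ($F{\left(S \right)} = 2 + \frac{\sqrt{S + 20}}{3} = 2 + \frac{\sqrt{20 + S}}{3}$)
$\left(F{\left(3 \right)} + \left(\frac{\sqrt{3 + 0}}{-4} + \frac{2}{-5}\right)\right)^{2} = \left(\left(2 + \frac{\sqrt{20 + 3}}{3}\right) + \left(\frac{\sqrt{3 + 0}}{-4} + \frac{2}{-5}\right)\right)^{2} = \left(\left(2 + \frac{\sqrt{23}}{3}\right) + \left(\sqrt{3} \left(- \frac{1}{4}\right) + 2 \left(- \frac{1}{5}\right)\right)\right)^{2} = \left(\left(2 + \frac{\sqrt{23}}{3}\right) - \left(\frac{2}{5} + \frac{\sqrt{3}}{4}\right)\right)^{2} = \left(\frac{8}{5} - \frac{\sqrt{3}}{4} + \frac{\sqrt{23}}{3}\right)^{2}$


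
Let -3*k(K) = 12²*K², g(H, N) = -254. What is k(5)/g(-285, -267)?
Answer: 600/127 ≈ 4.7244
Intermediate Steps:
k(K) = -48*K² (k(K) = -12²*K²/3 = -48*K²)
k(5)/g(-285, -267) = -48*5²/(-254) = -48*25*(-1/254) = -1200*(-1/254) = 600/127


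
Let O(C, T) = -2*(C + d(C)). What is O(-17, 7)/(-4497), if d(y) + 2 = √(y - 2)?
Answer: -38/4497 + 2*I*√19/4497 ≈ -0.0084501 + 0.0019386*I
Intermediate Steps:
d(y) = -2 + √(-2 + y) (d(y) = -2 + √(y - 2) = -2 + √(-2 + y))
O(C, T) = 4 - 2*C - 2*√(-2 + C) (O(C, T) = -2*(C + (-2 + √(-2 + C))) = -2*(-2 + C + √(-2 + C)) = 4 - 2*C - 2*√(-2 + C))
O(-17, 7)/(-4497) = (4 - 2*(-17) - 2*√(-2 - 17))/(-4497) = (4 + 34 - 2*I*√19)*(-1/4497) = (38 - 2*I*√19)*(-1/4497) = -38/4497 + 2*I*√19/4497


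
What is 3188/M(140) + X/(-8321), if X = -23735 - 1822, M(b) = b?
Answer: 7526332/291235 ≈ 25.843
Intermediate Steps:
X = -25557
3188/M(140) + X/(-8321) = 3188/140 - 25557/(-8321) = 3188*(1/140) - 25557*(-1/8321) = 797/35 + 25557/8321 = 7526332/291235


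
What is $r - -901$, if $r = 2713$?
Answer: $3614$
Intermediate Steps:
$r - -901 = 2713 - -901 = 2713 + 901 = 3614$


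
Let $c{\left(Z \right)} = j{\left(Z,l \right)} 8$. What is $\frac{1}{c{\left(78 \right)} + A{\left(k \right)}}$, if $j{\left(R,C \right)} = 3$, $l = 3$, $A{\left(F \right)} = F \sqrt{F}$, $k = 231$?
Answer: $- \frac{8}{4108605} + \frac{77 \sqrt{231}}{4108605} \approx 0.00028289$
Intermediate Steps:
$A{\left(F \right)} = F^{\frac{3}{2}}$
$c{\left(Z \right)} = 24$ ($c{\left(Z \right)} = 3 \cdot 8 = 24$)
$\frac{1}{c{\left(78 \right)} + A{\left(k \right)}} = \frac{1}{24 + 231^{\frac{3}{2}}} = \frac{1}{24 + 231 \sqrt{231}}$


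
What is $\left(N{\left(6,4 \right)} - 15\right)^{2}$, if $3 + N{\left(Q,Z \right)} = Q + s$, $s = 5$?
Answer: $49$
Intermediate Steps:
$N{\left(Q,Z \right)} = 2 + Q$ ($N{\left(Q,Z \right)} = -3 + \left(Q + 5\right) = -3 + \left(5 + Q\right) = 2 + Q$)
$\left(N{\left(6,4 \right)} - 15\right)^{2} = \left(\left(2 + 6\right) - 15\right)^{2} = \left(8 - 15\right)^{2} = \left(-7\right)^{2} = 49$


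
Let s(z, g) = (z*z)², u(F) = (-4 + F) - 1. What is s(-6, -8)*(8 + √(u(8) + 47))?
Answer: 10368 + 6480*√2 ≈ 19532.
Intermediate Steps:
u(F) = -5 + F
s(z, g) = z⁴ (s(z, g) = (z²)² = z⁴)
s(-6, -8)*(8 + √(u(8) + 47)) = (-6)⁴*(8 + √((-5 + 8) + 47)) = 1296*(8 + √(3 + 47)) = 1296*(8 + √50) = 1296*(8 + 5*√2) = 10368 + 6480*√2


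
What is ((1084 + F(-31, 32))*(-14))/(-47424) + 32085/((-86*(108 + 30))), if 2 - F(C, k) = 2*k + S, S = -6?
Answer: -611773/254904 ≈ -2.4000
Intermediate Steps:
F(C, k) = 8 - 2*k (F(C, k) = 2 - (2*k - 6) = 2 - (-6 + 2*k) = 2 + (6 - 2*k) = 8 - 2*k)
((1084 + F(-31, 32))*(-14))/(-47424) + 32085/((-86*(108 + 30))) = ((1084 + (8 - 2*32))*(-14))/(-47424) + 32085/((-86*(108 + 30))) = ((1084 + (8 - 64))*(-14))*(-1/47424) + 32085/((-86*138)) = ((1084 - 56)*(-14))*(-1/47424) + 32085/(-11868) = (1028*(-14))*(-1/47424) + 32085*(-1/11868) = -14392*(-1/47424) - 465/172 = 1799/5928 - 465/172 = -611773/254904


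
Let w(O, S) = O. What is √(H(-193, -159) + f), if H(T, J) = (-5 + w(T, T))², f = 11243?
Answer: √50447 ≈ 224.60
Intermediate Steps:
H(T, J) = (-5 + T)²
√(H(-193, -159) + f) = √((-5 - 193)² + 11243) = √((-198)² + 11243) = √(39204 + 11243) = √50447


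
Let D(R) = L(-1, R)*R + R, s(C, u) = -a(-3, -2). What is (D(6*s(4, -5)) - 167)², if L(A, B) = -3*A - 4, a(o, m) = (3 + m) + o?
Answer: 27889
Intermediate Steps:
a(o, m) = 3 + m + o
L(A, B) = -4 - 3*A
s(C, u) = 2 (s(C, u) = -(3 - 2 - 3) = -1*(-2) = 2)
D(R) = 0 (D(R) = (-4 - 3*(-1))*R + R = (-4 + 3)*R + R = -R + R = 0)
(D(6*s(4, -5)) - 167)² = (0 - 167)² = (-167)² = 27889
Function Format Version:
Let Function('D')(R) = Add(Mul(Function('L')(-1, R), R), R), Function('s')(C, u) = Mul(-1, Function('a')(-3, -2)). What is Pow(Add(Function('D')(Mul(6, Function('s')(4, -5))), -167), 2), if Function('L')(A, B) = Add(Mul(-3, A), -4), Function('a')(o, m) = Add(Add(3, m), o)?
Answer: 27889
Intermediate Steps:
Function('a')(o, m) = Add(3, m, o)
Function('L')(A, B) = Add(-4, Mul(-3, A))
Function('s')(C, u) = 2 (Function('s')(C, u) = Mul(-1, Add(3, -2, -3)) = Mul(-1, -2) = 2)
Function('D')(R) = 0 (Function('D')(R) = Add(Mul(Add(-4, Mul(-3, -1)), R), R) = Add(Mul(Add(-4, 3), R), R) = Add(Mul(-1, R), R) = 0)
Pow(Add(Function('D')(Mul(6, Function('s')(4, -5))), -167), 2) = Pow(Add(0, -167), 2) = Pow(-167, 2) = 27889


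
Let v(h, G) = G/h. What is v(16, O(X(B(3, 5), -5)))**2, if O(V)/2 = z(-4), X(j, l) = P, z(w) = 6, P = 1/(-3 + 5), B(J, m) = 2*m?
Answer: 9/16 ≈ 0.56250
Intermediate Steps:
P = 1/2 ≈ 0.50000
X(j, l) = 1/2
O(V) = 12 (O(V) = 2*6 = 12)
v(16, O(X(B(3, 5), -5)))**2 = (12/16)**2 = (12*(1/16))**2 = (3/4)**2 = 9/16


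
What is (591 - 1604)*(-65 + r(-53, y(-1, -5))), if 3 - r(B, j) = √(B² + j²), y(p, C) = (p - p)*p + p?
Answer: 62806 + 1013*√2810 ≈ 1.1650e+5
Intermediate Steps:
y(p, C) = p (y(p, C) = 0*p + p = 0 + p = p)
r(B, j) = 3 - √(B² + j²)
(591 - 1604)*(-65 + r(-53, y(-1, -5))) = (591 - 1604)*(-65 + (3 - √((-53)² + (-1)²))) = -1013*(-65 + (3 - √(2809 + 1))) = -1013*(-65 + (3 - √2810)) = -1013*(-62 - √2810) = 62806 + 1013*√2810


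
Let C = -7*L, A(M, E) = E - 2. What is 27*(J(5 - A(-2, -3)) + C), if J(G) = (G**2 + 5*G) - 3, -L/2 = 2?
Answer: 4725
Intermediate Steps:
L = -4 (L = -2*2 = -4)
A(M, E) = -2 + E
J(G) = -3 + G**2 + 5*G
C = 28 (C = -7*(-4) = 28)
27*(J(5 - A(-2, -3)) + C) = 27*((-3 + (5 - (-2 - 3))**2 + 5*(5 - (-2 - 3))) + 28) = 27*((-3 + (5 - 1*(-5))**2 + 5*(5 - 1*(-5))) + 28) = 27*((-3 + (5 + 5)**2 + 5*(5 + 5)) + 28) = 27*((-3 + 10**2 + 5*10) + 28) = 27*((-3 + 100 + 50) + 28) = 27*(147 + 28) = 27*175 = 4725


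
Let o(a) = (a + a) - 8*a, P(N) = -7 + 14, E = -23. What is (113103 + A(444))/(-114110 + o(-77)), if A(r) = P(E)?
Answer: -56555/56824 ≈ -0.99527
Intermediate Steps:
P(N) = 7
o(a) = -6*a (o(a) = 2*a - 8*a = -6*a)
A(r) = 7
(113103 + A(444))/(-114110 + o(-77)) = (113103 + 7)/(-114110 - 6*(-77)) = 113110/(-114110 + 462) = 113110/(-113648) = 113110*(-1/113648) = -56555/56824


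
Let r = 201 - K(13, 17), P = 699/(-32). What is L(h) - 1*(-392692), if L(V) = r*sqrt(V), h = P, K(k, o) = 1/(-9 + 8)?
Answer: 392692 + 101*I*sqrt(1398)/4 ≈ 3.9269e+5 + 944.09*I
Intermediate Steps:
K(k, o) = -1 (K(k, o) = 1/(-1) = -1)
P = -699/32 (P = 699*(-1/32) = -699/32 ≈ -21.844)
h = -699/32 ≈ -21.844
r = 202 (r = 201 - 1*(-1) = 201 + 1 = 202)
L(V) = 202*sqrt(V)
L(h) - 1*(-392692) = 202*sqrt(-699/32) - 1*(-392692) = 202*(I*sqrt(1398)/8) + 392692 = 101*I*sqrt(1398)/4 + 392692 = 392692 + 101*I*sqrt(1398)/4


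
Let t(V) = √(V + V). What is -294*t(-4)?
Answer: -588*I*√2 ≈ -831.56*I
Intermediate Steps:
t(V) = √2*√V (t(V) = √(2*V) = √2*√V)
-294*t(-4) = -294*√2*√(-4) = -294*√2*2*I = -588*I*√2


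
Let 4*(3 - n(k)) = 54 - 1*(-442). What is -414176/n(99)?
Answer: 414176/121 ≈ 3422.9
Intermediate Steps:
n(k) = -121 (n(k) = 3 - (54 - 1*(-442))/4 = 3 - (54 + 442)/4 = 3 - 1/4*496 = 3 - 124 = -121)
-414176/n(99) = -414176/(-121) = -414176*(-1/121) = 414176/121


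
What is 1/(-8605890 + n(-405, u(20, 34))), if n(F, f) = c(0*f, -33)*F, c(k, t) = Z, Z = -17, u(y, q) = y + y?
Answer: -1/8599005 ≈ -1.1629e-7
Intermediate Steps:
u(y, q) = 2*y
c(k, t) = -17
n(F, f) = -17*F
1/(-8605890 + n(-405, u(20, 34))) = 1/(-8605890 - 17*(-405)) = 1/(-8605890 + 6885) = 1/(-8599005) = -1/8599005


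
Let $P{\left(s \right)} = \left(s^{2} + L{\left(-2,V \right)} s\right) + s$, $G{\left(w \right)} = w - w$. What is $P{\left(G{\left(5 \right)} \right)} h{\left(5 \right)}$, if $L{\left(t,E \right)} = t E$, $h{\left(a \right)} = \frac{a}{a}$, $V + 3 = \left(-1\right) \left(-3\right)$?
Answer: $0$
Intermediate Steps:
$V = 0$ ($V = -3 - -3 = -3 + 3 = 0$)
$h{\left(a \right)} = 1$
$L{\left(t,E \right)} = E t$
$G{\left(w \right)} = 0$
$P{\left(s \right)} = s + s^{2}$ ($P{\left(s \right)} = \left(s^{2} + 0 \left(-2\right) s\right) + s = \left(s^{2} + 0 s\right) + s = \left(s^{2} + 0\right) + s = s^{2} + s = s + s^{2}$)
$P{\left(G{\left(5 \right)} \right)} h{\left(5 \right)} = 0 \left(1 + 0\right) 1 = 0 \cdot 1 \cdot 1 = 0 \cdot 1 = 0$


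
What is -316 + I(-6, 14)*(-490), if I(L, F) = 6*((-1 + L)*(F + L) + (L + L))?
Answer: 199604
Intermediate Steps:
I(L, F) = 12*L + 6*(-1 + L)*(F + L) (I(L, F) = 6*((-1 + L)*(F + L) + 2*L) = 6*(2*L + (-1 + L)*(F + L)) = 12*L + 6*(-1 + L)*(F + L))
-316 + I(-6, 14)*(-490) = -316 + (-6*14 + 6*(-6) + 6*(-6)² + 6*14*(-6))*(-490) = -316 + (-84 - 36 + 6*36 - 504)*(-490) = -316 + (-84 - 36 + 216 - 504)*(-490) = -316 - 408*(-490) = -316 + 199920 = 199604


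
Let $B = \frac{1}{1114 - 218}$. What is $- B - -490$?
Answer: $\frac{439039}{896} \approx 490.0$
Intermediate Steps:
$B = \frac{1}{896} \approx 0.0011161$
$- B - -490 = \left(-1\right) \frac{1}{896} - -490 = - \frac{1}{896} + 490 = \frac{439039}{896}$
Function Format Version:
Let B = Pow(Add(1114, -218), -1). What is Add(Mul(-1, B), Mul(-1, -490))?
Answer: Rational(439039, 896) ≈ 490.00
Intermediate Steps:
B = Rational(1, 896) (B = Pow(896, -1) = Rational(1, 896) ≈ 0.0011161)
Add(Mul(-1, B), Mul(-1, -490)) = Add(Mul(-1, Rational(1, 896)), Mul(-1, -490)) = Add(Rational(-1, 896), 490) = Rational(439039, 896)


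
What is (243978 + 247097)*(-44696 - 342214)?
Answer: -190001828250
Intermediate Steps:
(243978 + 247097)*(-44696 - 342214) = 491075*(-386910) = -190001828250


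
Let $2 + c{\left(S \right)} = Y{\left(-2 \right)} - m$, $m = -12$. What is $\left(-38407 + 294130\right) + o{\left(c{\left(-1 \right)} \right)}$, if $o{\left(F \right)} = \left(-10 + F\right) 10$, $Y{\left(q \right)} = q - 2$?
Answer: $255683$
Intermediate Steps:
$Y{\left(q \right)} = -2 + q$
$c{\left(S \right)} = 6$ ($c{\left(S \right)} = -2 - -8 = -2 + \left(-4 + 12\right) = -2 + 8 = 6$)
$o{\left(F \right)} = -100 + 10 F$
$\left(-38407 + 294130\right) + o{\left(c{\left(-1 \right)} \right)} = \left(-38407 + 294130\right) + \left(-100 + 10 \cdot 6\right) = 255723 + \left(-100 + 60\right) = 255723 - 40 = 255683$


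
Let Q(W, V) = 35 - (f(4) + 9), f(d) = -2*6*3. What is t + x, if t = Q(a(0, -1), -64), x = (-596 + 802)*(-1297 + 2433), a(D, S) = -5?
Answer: 234078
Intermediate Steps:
f(d) = -36 (f(d) = -12*3 = -36)
x = 234016 (x = 206*1136 = 234016)
Q(W, V) = 62 (Q(W, V) = 35 - (-36 + 9) = 35 - 1*(-27) = 35 + 27 = 62)
t = 62
t + x = 62 + 234016 = 234078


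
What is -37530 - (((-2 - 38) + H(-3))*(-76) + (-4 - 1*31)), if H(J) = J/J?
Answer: -40459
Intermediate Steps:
H(J) = 1
-37530 - (((-2 - 38) + H(-3))*(-76) + (-4 - 1*31)) = -37530 - (((-2 - 38) + 1)*(-76) + (-4 - 1*31)) = -37530 - ((-40 + 1)*(-76) + (-4 - 31)) = -37530 - (-39*(-76) - 35) = -37530 - (2964 - 35) = -37530 - 1*2929 = -37530 - 2929 = -40459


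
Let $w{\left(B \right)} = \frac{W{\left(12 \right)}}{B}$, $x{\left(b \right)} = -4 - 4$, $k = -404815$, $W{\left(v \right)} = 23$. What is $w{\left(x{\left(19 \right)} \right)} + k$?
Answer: $- \frac{3238543}{8} \approx -4.0482 \cdot 10^{5}$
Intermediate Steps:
$x{\left(b \right)} = -8$ ($x{\left(b \right)} = -4 - 4 = -8$)
$w{\left(B \right)} = \frac{23}{B}$
$w{\left(x{\left(19 \right)} \right)} + k = \frac{23}{-8} - 404815 = 23 \left(- \frac{1}{8}\right) - 404815 = - \frac{23}{8} - 404815 = - \frac{3238543}{8}$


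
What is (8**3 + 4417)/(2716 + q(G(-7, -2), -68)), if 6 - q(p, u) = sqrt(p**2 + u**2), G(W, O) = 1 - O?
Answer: 4472246/2468217 + 1643*sqrt(4633)/2468217 ≈ 1.8572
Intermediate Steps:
q(p, u) = 6 - sqrt(p**2 + u**2)
(8**3 + 4417)/(2716 + q(G(-7, -2), -68)) = (8**3 + 4417)/(2716 + (6 - sqrt((1 - 1*(-2))**2 + (-68)**2))) = (512 + 4417)/(2716 + (6 - sqrt((1 + 2)**2 + 4624))) = 4929/(2716 + (6 - sqrt(3**2 + 4624))) = 4929/(2716 + (6 - sqrt(9 + 4624))) = 4929/(2716 + (6 - sqrt(4633))) = 4929/(2722 - sqrt(4633))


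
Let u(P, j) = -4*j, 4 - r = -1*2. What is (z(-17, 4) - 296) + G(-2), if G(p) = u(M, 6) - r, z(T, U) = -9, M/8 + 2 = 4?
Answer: -335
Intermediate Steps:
M = 16 (M = -16 + 8*4 = -16 + 32 = 16)
r = 6 (r = 4 - (-1)*2 = 4 - 1*(-2) = 4 + 2 = 6)
G(p) = -30 (G(p) = -4*6 - 1*6 = -24 - 6 = -30)
(z(-17, 4) - 296) + G(-2) = (-9 - 296) - 30 = -305 - 30 = -335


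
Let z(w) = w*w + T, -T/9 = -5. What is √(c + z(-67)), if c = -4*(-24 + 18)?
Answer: √4558 ≈ 67.513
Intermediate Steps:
T = 45 (T = -9*(-5) = 45)
z(w) = 45 + w² (z(w) = w*w + 45 = w² + 45 = 45 + w²)
c = 24 (c = -4*(-6) = 24)
√(c + z(-67)) = √(24 + (45 + (-67)²)) = √(24 + (45 + 4489)) = √(24 + 4534) = √4558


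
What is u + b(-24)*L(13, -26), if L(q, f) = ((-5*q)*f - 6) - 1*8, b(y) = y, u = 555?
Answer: -39669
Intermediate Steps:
L(q, f) = -14 - 5*f*q (L(q, f) = (-5*f*q - 6) - 8 = (-6 - 5*f*q) - 8 = -14 - 5*f*q)
u + b(-24)*L(13, -26) = 555 - 24*(-14 - 5*(-26)*13) = 555 - 24*(-14 + 1690) = 555 - 24*1676 = 555 - 40224 = -39669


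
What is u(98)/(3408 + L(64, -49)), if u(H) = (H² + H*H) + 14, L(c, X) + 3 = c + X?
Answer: 9611/1710 ≈ 5.6205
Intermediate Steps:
L(c, X) = -3 + X + c (L(c, X) = -3 + (c + X) = -3 + (X + c) = -3 + X + c)
u(H) = 14 + 2*H² (u(H) = (H² + H²) + 14 = 2*H² + 14 = 14 + 2*H²)
u(98)/(3408 + L(64, -49)) = (14 + 2*98²)/(3408 + (-3 - 49 + 64)) = (14 + 2*9604)/(3408 + 12) = (14 + 19208)/3420 = 19222*(1/3420) = 9611/1710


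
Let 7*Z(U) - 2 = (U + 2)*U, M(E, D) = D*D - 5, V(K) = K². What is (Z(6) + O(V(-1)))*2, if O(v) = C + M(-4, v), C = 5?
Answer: 114/7 ≈ 16.286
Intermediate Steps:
M(E, D) = -5 + D² (M(E, D) = D² - 5 = -5 + D²)
O(v) = v² (O(v) = 5 + (-5 + v²) = v²)
Z(U) = 2/7 + U*(2 + U)/7 (Z(U) = 2/7 + ((U + 2)*U)/7 = 2/7 + ((2 + U)*U)/7 = 2/7 + (U*(2 + U))/7 = 2/7 + U*(2 + U)/7)
(Z(6) + O(V(-1)))*2 = ((2/7 + (⅐)*6² + (2/7)*6) + ((-1)²)²)*2 = ((2/7 + (⅐)*36 + 12/7) + 1²)*2 = ((2/7 + 36/7 + 12/7) + 1)*2 = (50/7 + 1)*2 = (57/7)*2 = 114/7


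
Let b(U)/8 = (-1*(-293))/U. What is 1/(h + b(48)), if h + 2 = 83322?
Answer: 6/500213 ≈ 1.1995e-5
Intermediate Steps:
h = 83320 (h = -2 + 83322 = 83320)
b(U) = 2344/U (b(U) = 8*((-1*(-293))/U) = 8*(293/U) = 2344/U)
1/(h + b(48)) = 1/(83320 + 2344/48) = 1/(83320 + 2344*(1/48)) = 1/(83320 + 293/6) = 1/(500213/6) = 6/500213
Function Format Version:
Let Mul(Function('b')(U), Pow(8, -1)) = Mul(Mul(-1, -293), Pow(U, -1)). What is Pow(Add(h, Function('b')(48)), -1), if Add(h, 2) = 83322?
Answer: Rational(6, 500213) ≈ 1.1995e-5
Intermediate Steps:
h = 83320 (h = Add(-2, 83322) = 83320)
Function('b')(U) = Mul(2344, Pow(U, -1)) (Function('b')(U) = Mul(8, Mul(Mul(-1, -293), Pow(U, -1))) = Mul(8, Mul(293, Pow(U, -1))) = Mul(2344, Pow(U, -1)))
Pow(Add(h, Function('b')(48)), -1) = Pow(Add(83320, Mul(2344, Pow(48, -1))), -1) = Pow(Add(83320, Mul(2344, Rational(1, 48))), -1) = Pow(Add(83320, Rational(293, 6)), -1) = Pow(Rational(500213, 6), -1) = Rational(6, 500213)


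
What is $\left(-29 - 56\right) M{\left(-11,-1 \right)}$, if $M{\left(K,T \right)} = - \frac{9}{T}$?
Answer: $-765$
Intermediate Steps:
$\left(-29 - 56\right) M{\left(-11,-1 \right)} = \left(-29 - 56\right) \left(- \frac{9}{-1}\right) = - 85 \left(\left(-9\right) \left(-1\right)\right) = \left(-85\right) 9 = -765$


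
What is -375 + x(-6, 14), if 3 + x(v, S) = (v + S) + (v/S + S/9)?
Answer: -23239/63 ≈ -368.87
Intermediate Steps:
x(v, S) = -3 + v + 10*S/9 + v/S (x(v, S) = -3 + ((v + S) + (v/S + S/9)) = -3 + ((S + v) + (v/S + S*(⅑))) = -3 + ((S + v) + (v/S + S/9)) = -3 + ((S + v) + (S/9 + v/S)) = -3 + (v + 10*S/9 + v/S) = -3 + v + 10*S/9 + v/S)
-375 + x(-6, 14) = -375 + (-3 - 6 + (10/9)*14 - 6/14) = -375 + (-3 - 6 + 140/9 - 6*1/14) = -375 + (-3 - 6 + 140/9 - 3/7) = -375 + 386/63 = -23239/63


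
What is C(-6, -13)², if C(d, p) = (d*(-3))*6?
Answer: 11664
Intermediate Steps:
C(d, p) = -18*d (C(d, p) = -3*d*6 = -18*d)
C(-6, -13)² = (-18*(-6))² = 108² = 11664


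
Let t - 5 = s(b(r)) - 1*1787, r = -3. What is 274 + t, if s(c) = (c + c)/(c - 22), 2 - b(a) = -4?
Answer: -6035/4 ≈ -1508.8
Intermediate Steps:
b(a) = 6 (b(a) = 2 - 1*(-4) = 2 + 4 = 6)
s(c) = 2*c/(-22 + c) (s(c) = (2*c)/(-22 + c) = 2*c/(-22 + c))
t = -7131/4 (t = 5 + (2*6/(-22 + 6) - 1*1787) = 5 + (2*6/(-16) - 1787) = 5 + (2*6*(-1/16) - 1787) = 5 + (-3/4 - 1787) = 5 - 7151/4 = -7131/4 ≈ -1782.8)
274 + t = 274 - 7131/4 = -6035/4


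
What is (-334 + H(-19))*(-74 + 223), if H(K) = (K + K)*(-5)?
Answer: -21456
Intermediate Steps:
H(K) = -10*K (H(K) = (2*K)*(-5) = -10*K)
(-334 + H(-19))*(-74 + 223) = (-334 - 10*(-19))*(-74 + 223) = (-334 + 190)*149 = -144*149 = -21456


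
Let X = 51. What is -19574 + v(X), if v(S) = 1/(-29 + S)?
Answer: -430627/22 ≈ -19574.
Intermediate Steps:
-19574 + v(X) = -19574 + 1/(-29 + 51) = -19574 + 1/22 = -430627/22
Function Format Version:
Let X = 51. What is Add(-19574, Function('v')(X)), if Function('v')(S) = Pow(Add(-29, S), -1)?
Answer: Rational(-430627, 22) ≈ -19574.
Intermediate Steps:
Add(-19574, Function('v')(X)) = Add(-19574, Pow(Add(-29, 51), -1)) = Add(-19574, Pow(22, -1)) = Add(-19574, Rational(1, 22)) = Rational(-430627, 22)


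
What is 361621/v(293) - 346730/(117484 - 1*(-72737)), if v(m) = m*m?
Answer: 39021484471/16330282629 ≈ 2.3895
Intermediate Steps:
v(m) = m²
361621/v(293) - 346730/(117484 - 1*(-72737)) = 361621/(293²) - 346730/(117484 - 1*(-72737)) = 361621/85849 - 346730/(117484 + 72737) = 361621*(1/85849) - 346730/190221 = 361621/85849 - 346730*1/190221 = 361621/85849 - 346730/190221 = 39021484471/16330282629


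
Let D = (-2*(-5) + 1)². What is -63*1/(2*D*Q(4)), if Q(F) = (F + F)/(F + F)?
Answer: -63/242 ≈ -0.26033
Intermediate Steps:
D = 121 (D = (10 + 1)² = 11² = 121)
Q(F) = 1 (Q(F) = (2*F)/((2*F)) = (2*F)*(1/(2*F)) = 1)
-63*1/(2*D*Q(4)) = -63/((1*121)*2) = -63/(121*2) = -63/242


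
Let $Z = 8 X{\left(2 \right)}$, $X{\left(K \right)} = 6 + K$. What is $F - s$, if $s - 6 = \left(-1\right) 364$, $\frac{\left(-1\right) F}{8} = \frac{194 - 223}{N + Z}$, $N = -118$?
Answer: $\frac{9550}{27} \approx 353.7$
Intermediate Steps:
$Z = 64$ ($Z = 8 \left(6 + 2\right) = 8 \cdot 8 = 64$)
$F = - \frac{116}{27}$ ($F = - 8 \frac{194 - 223}{-118 + 64} = - 8 \left(- \frac{29}{-54}\right) = - 8 \left(\left(-29\right) \left(- \frac{1}{54}\right)\right) = \left(-8\right) \frac{29}{54} = - \frac{116}{27} \approx -4.2963$)
$s = -358$ ($s = 6 - 364 = -358$)
$F - s = - \frac{116}{27} - -358 = - \frac{116}{27} + 358 = \frac{9550}{27}$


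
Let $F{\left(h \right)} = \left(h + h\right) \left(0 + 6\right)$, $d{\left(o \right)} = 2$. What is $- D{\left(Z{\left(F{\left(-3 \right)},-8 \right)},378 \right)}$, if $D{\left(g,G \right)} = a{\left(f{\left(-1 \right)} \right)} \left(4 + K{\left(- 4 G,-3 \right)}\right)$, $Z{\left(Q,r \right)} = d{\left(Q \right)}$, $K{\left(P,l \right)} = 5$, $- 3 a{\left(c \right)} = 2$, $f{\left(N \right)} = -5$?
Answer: $6$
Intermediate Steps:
$a{\left(c \right)} = - \frac{2}{3}$ ($a{\left(c \right)} = \left(- \frac{1}{3}\right) 2 = - \frac{2}{3}$)
$F{\left(h \right)} = 12 h$ ($F{\left(h \right)} = 2 h 6 = 12 h$)
$Z{\left(Q,r \right)} = 2$
$D{\left(g,G \right)} = -6$ ($D{\left(g,G \right)} = - \frac{2 \left(4 + 5\right)}{3} = \left(- \frac{2}{3}\right) 9 = -6$)
$- D{\left(Z{\left(F{\left(-3 \right)},-8 \right)},378 \right)} = \left(-1\right) \left(-6\right) = 6$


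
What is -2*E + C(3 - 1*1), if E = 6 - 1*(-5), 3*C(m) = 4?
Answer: -62/3 ≈ -20.667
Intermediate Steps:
C(m) = 4/3 (C(m) = (⅓)*4 = 4/3)
E = 11 (E = 6 + 5 = 11)
-2*E + C(3 - 1*1) = -2*11 + 4/3 = -22 + 4/3 = -62/3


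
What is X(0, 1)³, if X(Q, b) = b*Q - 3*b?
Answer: -27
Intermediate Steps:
X(Q, b) = -3*b + Q*b (X(Q, b) = Q*b - 3*b = -3*b + Q*b)
X(0, 1)³ = (1*(-3 + 0))³ = (1*(-3))³ = (-3)³ = -27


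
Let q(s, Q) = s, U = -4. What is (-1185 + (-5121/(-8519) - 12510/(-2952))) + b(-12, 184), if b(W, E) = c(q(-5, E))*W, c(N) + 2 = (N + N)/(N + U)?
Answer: -4901758021/4191348 ≈ -1169.5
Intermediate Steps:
c(N) = -2 + 2*N/(-4 + N) (c(N) = -2 + (N + N)/(N - 4) = -2 + (2*N)/(-4 + N) = -2 + 2*N/(-4 + N))
b(W, E) = -8*W/9 (b(W, E) = (8/(-4 - 5))*W = (8/(-9))*W = (8*(-1/9))*W = -8*W/9)
(-1185 + (-5121/(-8519) - 12510/(-2952))) + b(-12, 184) = (-1185 + (-5121/(-8519) - 12510/(-2952))) - 8/9*(-12) = (-1185 + (-5121*(-1/8519) - 12510*(-1/2952))) + 32/3 = (-1185 + (5121/8519 + 695/164)) + 32/3 = (-1185 + 6760549/1397116) + 32/3 = -1648821911/1397116 + 32/3 = -4901758021/4191348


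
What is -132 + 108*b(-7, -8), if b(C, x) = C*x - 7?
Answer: 5160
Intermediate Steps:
b(C, x) = -7 + C*x
-132 + 108*b(-7, -8) = -132 + 108*(-7 - 7*(-8)) = -132 + 108*(-7 + 56) = -132 + 108*49 = -132 + 5292 = 5160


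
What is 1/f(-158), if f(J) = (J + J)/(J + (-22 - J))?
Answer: 11/158 ≈ 0.069620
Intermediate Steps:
f(J) = -J/11 (f(J) = (2*J)/(-22) = (2*J)*(-1/22) = -J/11)
1/f(-158) = 1/(-1/11*(-158)) = 1/(158/11) = 11/158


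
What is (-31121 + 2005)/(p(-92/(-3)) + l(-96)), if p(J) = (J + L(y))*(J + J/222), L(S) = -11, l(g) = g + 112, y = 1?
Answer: -14543442/310603 ≈ -46.823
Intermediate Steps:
l(g) = 112 + g
p(J) = 223*J*(-11 + J)/222 (p(J) = (J - 11)*(J + J/222) = (-11 + J)*(J + J*(1/222)) = (-11 + J)*(J + J/222) = (-11 + J)*(223*J/222) = 223*J*(-11 + J)/222)
(-31121 + 2005)/(p(-92/(-3)) + l(-96)) = (-31121 + 2005)/(223*(-92/(-3))*(-11 - 92/(-3))/222 + (112 - 96)) = -29116/(223*(-92*(-⅓))*(-11 - 92*(-⅓))/222 + 16) = -29116/((223/222)*(92/3)*(-11 + 92/3) + 16) = -29116/((223/222)*(92/3)*(59/3) + 16) = -29116/(605222/999 + 16) = -29116/621206/999 = -29116*999/621206 = -14543442/310603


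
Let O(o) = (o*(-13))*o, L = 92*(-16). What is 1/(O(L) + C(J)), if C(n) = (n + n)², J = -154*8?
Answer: -1/22096896 ≈ -4.5255e-8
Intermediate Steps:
L = -1472
J = -1232
C(n) = 4*n² (C(n) = (2*n)² = 4*n²)
O(o) = -13*o² (O(o) = (-13*o)*o = -13*o²)
1/(O(L) + C(J)) = 1/(-13*(-1472)² + 4*(-1232)²) = 1/(-13*2166784 + 4*1517824) = 1/(-28168192 + 6071296) = 1/(-22096896) = -1/22096896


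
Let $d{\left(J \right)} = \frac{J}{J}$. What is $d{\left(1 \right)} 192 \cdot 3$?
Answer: $576$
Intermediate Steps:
$d{\left(J \right)} = 1$
$d{\left(1 \right)} 192 \cdot 3 = 1 \cdot 192 \cdot 3 = 1 \cdot 576 = 576$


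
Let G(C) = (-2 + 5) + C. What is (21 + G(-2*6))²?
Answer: 144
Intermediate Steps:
G(C) = 3 + C
(21 + G(-2*6))² = (21 + (3 - 2*6))² = (21 + (3 - 12))² = (21 - 9)² = 12² = 144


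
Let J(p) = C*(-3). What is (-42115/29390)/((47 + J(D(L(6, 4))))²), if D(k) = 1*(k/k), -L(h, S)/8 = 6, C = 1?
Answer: -8423/11379808 ≈ -0.00074017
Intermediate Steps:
L(h, S) = -48 (L(h, S) = -8*6 = -48)
D(k) = 1 (D(k) = 1*1 = 1)
J(p) = -3 (J(p) = 1*(-3) = -3)
(-42115/29390)/((47 + J(D(L(6, 4))))²) = (-42115/29390)/((47 - 3)²) = (-42115*1/29390)/(44²) = -8423/5878/1936 = -8423/5878*1/1936 = -8423/11379808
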